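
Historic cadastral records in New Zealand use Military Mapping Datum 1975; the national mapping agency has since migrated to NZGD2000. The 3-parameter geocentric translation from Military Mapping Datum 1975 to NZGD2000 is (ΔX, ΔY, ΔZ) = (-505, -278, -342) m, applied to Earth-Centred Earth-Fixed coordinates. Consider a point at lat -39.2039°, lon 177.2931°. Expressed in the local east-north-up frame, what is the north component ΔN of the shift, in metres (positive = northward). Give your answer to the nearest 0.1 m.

ΔN = 45.5 m

At φ = -39.2039°, λ = 177.2931°: sin φ = -0.632082, cos φ = 0.774901, sin λ = 0.047227, cos λ = -0.998884.
ΔN = −sin φ cos λ·ΔX − sin φ sin λ·ΔY + cos φ·ΔZ = −(-0.632082)(-0.998884)(-505) − (-0.632082)(0.047227)(-278) + (0.774901)(-342) = 45.53 m.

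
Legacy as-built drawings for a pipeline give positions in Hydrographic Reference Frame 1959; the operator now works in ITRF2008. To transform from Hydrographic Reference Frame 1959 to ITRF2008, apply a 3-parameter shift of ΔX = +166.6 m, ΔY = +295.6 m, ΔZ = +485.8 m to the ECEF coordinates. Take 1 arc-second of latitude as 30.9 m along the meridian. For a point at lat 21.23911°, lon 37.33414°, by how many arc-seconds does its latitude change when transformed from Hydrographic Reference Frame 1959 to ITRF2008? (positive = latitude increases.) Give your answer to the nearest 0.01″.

Δφ = 11.00″

sin φ = 0.362261, cos φ = 0.932077, sin λ = 0.606462, cos λ = 0.795112.
North component: ΔN = −sin φ cos λ·ΔX − sin φ sin λ·ΔY + cos φ·ΔZ = −(0.362261)(0.795112)(166.6) − (0.362261)(0.606462)(295.6) + (0.932077)(485.8) = 339.87 m.
1° of latitude spans 3600 × 30.90 = 111240 m, so Δφ = 339.87 / 111240 × 3600 = 10.999″.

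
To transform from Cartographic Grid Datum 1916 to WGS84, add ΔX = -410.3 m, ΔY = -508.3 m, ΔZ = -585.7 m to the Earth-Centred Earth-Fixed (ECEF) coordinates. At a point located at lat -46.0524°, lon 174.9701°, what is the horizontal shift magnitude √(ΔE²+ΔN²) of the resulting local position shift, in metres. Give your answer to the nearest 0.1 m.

561.2 m

The local east axis at (φ, λ) is (−sin λ, cos λ, 0), so ΔE = −sin(174.9701°)·(-410.3) + cos(174.9701°)·(-508.3) = 542.32 m.
The local north axis is (−sin φ cos λ, −sin φ sin λ, cos φ), giving ΔN = 294.268 − 32.086 − 406.476 = -144.29 m.
Horizontal magnitude = √(ΔE² + ΔN²) = √(542.32² + (-144.29)²) = 561.18 m.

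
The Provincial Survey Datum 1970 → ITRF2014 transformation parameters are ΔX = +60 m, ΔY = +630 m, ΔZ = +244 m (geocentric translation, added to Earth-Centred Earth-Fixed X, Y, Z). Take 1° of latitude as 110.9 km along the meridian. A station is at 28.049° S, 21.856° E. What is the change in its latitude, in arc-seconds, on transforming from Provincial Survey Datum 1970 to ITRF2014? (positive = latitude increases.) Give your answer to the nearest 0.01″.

Δφ = 11.42″

sin φ = -0.470226, cos φ = 0.882546, sin λ = 0.372275, cos λ = 0.928122.
North component: ΔN = −sin φ cos λ·ΔX − sin φ sin λ·ΔY + cos φ·ΔZ = −(-0.470226)(0.928122)(60) − (-0.470226)(0.372275)(630) + (0.882546)(244) = 351.81 m.
1° of latitude spans 110900 m, so Δφ = 351.81 / 110900 × 3600 = 11.420″.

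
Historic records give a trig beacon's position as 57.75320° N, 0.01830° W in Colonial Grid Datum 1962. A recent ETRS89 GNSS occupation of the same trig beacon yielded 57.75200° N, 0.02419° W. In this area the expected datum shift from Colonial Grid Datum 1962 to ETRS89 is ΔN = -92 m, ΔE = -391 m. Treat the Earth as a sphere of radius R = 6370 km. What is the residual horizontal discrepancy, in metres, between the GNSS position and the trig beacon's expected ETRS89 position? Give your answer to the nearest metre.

Observed coordinate differences: Δφ = -0.00120°, Δλ = -0.00589°.
Converting to metres (1° lat = 111177 m, cos φ = 0.533567): observed ΔN = -133.4 m, observed ΔE = -349.4 m.
Subtracting the expected shift leaves a residual of -133.4 − (-92) = -41.4 m north and -349.4 − (-391) = 41.6 m east.
Residual distance = √((-41.4)² + 41.6²) = 58.7 m.

59 m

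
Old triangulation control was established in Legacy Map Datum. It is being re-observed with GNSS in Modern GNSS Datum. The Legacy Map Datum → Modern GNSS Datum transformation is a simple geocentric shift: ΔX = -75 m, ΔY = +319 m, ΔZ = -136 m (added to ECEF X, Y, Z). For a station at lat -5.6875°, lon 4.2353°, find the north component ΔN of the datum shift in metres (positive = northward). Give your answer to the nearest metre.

ΔN = -140 m

The local north axis is (−sin φ cos λ, −sin φ sin λ, cos φ), giving ΔN = -7.412 + 2.335 − 135.331 = -140.41 m.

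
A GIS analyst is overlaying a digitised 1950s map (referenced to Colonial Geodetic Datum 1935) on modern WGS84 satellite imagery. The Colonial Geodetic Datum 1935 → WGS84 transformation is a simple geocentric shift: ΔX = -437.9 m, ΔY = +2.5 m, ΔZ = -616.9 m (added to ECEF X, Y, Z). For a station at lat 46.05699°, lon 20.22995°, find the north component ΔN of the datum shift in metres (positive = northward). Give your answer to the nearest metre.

At φ = 46.05699°, λ = 20.22995°: sin φ = 0.720030, cos φ = 0.693943, sin λ = 0.345789, cos λ = 0.938312.
ΔN = −sin φ cos λ·ΔX − sin φ sin λ·ΔY + cos φ·ΔZ = −(0.720030)(0.938312)(-437.9) − (0.720030)(0.345789)(2.5) + (0.693943)(-616.9) = -132.86 m.

ΔN = -133 m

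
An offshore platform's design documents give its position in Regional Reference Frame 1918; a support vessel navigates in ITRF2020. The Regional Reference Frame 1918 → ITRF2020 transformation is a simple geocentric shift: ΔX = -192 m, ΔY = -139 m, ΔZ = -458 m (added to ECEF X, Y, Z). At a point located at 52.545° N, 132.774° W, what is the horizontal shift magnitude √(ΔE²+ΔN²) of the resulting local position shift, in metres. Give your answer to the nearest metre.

465 m

At φ = 52.545°, λ = -132.774°: sin φ = 0.793831, cos φ = 0.608138, sin λ = -0.734038, cos λ = -0.679108.
ΔE = −sin λ·ΔX + cos λ·ΔY = −(-0.734038)·(-192) + (-0.679108)·(-139) = -46.54 m.
ΔN = −sin φ cos λ·ΔX − sin φ sin λ·ΔY + cos φ·ΔZ = −(0.793831)(-0.679108)(-192) − (0.793831)(-0.734038)(-139) + (0.608138)(-458) = -463.03 m.
Horizontal magnitude = √(ΔE² + ΔN²) = √((-46.54)² + (-463.03)²) = 465.36 m.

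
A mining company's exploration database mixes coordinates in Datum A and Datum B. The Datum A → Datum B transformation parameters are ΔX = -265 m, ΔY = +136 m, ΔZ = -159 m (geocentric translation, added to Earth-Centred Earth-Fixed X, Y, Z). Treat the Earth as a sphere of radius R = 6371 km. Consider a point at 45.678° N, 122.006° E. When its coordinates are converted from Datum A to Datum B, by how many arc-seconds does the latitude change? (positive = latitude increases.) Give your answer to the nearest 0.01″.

sin φ = 0.715425, cos φ = 0.698690, sin λ = 0.847993, cos λ = -0.530008.
North component: ΔN = −sin φ cos λ·ΔX − sin φ sin λ·ΔY + cos φ·ΔZ = −(0.715425)(-0.530008)(-265) − (0.715425)(0.847993)(136) + (0.698690)(-159) = -294.08 m.
1° of latitude spans πR/180 = 111195 m, so Δφ = -294.08 / 111195 × 3600 = -9.521″.

Δφ = -9.52″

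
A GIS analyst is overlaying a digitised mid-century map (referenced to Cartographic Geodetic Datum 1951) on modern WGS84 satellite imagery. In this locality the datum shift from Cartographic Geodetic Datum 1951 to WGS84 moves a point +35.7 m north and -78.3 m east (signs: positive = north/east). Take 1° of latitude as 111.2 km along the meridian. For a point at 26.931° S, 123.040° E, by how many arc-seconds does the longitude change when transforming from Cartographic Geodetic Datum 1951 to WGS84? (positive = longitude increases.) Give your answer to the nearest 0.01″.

Δλ = -2.84″

At latitude -26.931°, cos φ = 0.891553.
1° of longitude at this latitude = 111.2 × cos φ = 99.14 km, so Δλ = -78.3 / 99140.7 = -0.0007898° = -2.843″.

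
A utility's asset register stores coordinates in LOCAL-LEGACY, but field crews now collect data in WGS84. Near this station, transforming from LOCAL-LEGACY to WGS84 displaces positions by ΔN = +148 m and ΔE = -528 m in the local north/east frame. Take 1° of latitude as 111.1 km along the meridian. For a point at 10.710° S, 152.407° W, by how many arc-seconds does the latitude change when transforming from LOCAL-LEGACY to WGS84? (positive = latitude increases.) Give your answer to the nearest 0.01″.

Δφ = 4.80″

1° of latitude = 111.1 km, so Δφ = 148.0 / 111100 = 0.0013321° = 4.796″.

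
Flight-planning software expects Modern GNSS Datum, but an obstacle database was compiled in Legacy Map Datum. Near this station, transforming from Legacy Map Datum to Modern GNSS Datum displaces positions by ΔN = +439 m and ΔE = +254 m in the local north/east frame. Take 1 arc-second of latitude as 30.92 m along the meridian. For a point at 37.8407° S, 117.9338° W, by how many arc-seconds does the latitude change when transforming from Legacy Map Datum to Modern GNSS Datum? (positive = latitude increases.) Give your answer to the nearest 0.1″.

1″ of latitude = 30.92 m, so Δφ = 439.0 / 30.92 = 14.198″.

Δφ = 14.2″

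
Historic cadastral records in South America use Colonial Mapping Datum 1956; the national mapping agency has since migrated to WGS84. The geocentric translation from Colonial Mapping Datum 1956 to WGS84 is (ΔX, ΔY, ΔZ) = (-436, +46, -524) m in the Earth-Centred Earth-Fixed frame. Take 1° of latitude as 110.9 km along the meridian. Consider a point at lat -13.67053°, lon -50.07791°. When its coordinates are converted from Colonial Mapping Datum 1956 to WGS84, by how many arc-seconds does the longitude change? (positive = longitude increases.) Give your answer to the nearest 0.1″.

sin φ = -0.236338, cos φ = 0.971671, sin λ = -0.766918, cos λ = 0.641745.
East component: ΔE = −sin λ·ΔX + cos λ·ΔY = −(-0.766918)(-436) + (0.641745)(46) = -304.86 m.
1° of latitude spans 110900 m; at latitude φ, 1° of longitude spans that × cos φ = 107758.3 m, so Δλ = -304.86 / 107758.3 × 3600 = -10.185″.

Δλ = -10.2″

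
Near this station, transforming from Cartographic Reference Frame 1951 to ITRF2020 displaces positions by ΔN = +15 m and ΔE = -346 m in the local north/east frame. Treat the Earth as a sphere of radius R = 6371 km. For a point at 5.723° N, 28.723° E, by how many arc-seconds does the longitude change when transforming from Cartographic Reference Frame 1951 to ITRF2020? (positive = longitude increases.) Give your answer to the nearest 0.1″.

Δλ = -11.3″

At latitude 5.723°, cos φ = 0.995016.
One radian of longitude at latitude φ spans R cos φ, so Δλ = ΔE / (R cos φ) = -346.0 / (6371000 × 0.995016) = -5.4581e-05 rad = -11.258″.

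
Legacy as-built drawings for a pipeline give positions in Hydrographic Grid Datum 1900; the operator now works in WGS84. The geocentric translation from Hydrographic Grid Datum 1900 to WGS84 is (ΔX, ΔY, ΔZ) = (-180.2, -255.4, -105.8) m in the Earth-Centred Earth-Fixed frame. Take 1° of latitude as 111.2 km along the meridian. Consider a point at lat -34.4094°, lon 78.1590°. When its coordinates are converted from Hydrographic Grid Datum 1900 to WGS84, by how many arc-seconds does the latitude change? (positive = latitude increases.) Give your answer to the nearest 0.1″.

sin φ = -0.565102, cos φ = 0.825021, sin λ = 0.978721, cos λ = 0.205196.
North component: ΔN = −sin φ cos λ·ΔX − sin φ sin λ·ΔY + cos φ·ΔZ = −(-0.565102)(0.205196)(-180.2) − (-0.565102)(0.978721)(-255.4) + (0.825021)(-105.8) = -249.44 m.
1° of latitude spans 111200 m, so Δφ = -249.44 / 111200 × 3600 = -8.075″.

Δφ = -8.1″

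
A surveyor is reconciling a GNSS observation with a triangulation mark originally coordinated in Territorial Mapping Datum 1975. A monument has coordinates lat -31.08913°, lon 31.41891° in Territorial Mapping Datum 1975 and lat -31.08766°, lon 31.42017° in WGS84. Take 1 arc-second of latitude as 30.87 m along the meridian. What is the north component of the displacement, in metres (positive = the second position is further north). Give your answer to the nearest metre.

Δφ = -31.08766° − -31.08913° = +0.00147°; Δλ = 31.42017° − 31.41891° = +0.00126°.
1° of latitude = 3600 × 30.87 = 111132 m.
ΔN = Δφ × 111132 = 163.4 m; ΔE = Δλ × 111132 × cos(-31.08913°) = +0.00126 × 111132 × 0.856365 = 119.9 m.

ΔN = 163 m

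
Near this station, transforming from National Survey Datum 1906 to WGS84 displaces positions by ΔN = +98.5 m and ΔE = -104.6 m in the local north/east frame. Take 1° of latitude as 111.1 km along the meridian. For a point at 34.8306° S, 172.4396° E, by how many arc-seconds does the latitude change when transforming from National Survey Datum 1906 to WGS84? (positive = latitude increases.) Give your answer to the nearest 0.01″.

1° of latitude = 111.1 km, so Δφ = 98.5 / 111100 = 0.0008866° = 3.192″.

Δφ = 3.19″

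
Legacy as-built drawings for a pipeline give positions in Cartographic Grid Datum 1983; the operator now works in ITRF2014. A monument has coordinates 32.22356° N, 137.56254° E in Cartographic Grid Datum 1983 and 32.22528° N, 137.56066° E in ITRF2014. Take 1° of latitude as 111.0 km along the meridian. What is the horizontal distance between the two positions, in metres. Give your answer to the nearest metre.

260 m

Δφ = 32.22528° − 32.22356° = +0.00172°; Δλ = 137.56066° − 137.56254° = -0.00188°.
ΔN = Δφ × 111000 = 190.9 m; ΔE = Δλ × 111000 × cos(32.22356°) = -0.00188 × 111000 × 0.845974 = -176.5 m.
Distance = √(ΔE² + ΔN²) = √((-176.5)² + 190.9²) = 260.0 m.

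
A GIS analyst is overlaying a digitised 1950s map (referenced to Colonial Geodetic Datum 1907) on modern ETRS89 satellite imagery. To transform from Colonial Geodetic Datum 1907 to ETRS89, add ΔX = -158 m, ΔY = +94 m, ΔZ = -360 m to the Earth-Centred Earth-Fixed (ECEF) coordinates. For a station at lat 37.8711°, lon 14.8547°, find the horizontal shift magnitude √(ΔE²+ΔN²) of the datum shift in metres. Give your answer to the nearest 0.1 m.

The local east axis at (φ, λ) is (−sin λ, cos λ, 0), so ΔE = −sin(14.8547°)·(-158) + cos(14.8547°)·94 = 131.36 m.
The local north axis is (−sin φ cos λ, −sin φ sin λ, cos φ), giving ΔN = 93.753 − 14.794 − 284.182 = -205.22 m.
Horizontal magnitude = √(ΔE² + ΔN²) = √(131.36² + (-205.22)²) = 243.67 m.

243.7 m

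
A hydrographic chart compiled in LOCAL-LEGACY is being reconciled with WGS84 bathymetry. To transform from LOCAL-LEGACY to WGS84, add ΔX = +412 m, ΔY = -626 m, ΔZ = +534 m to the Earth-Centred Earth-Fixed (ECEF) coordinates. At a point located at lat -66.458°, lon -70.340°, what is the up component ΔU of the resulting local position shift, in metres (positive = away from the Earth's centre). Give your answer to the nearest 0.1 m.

At φ = -66.458°, λ = -70.340°: sin φ = -0.916768, cos φ = 0.399421, sin λ = -0.941706, cos λ = 0.336438.
ΔU = cos φ cos λ·ΔX + cos φ sin λ·ΔY + sin φ·ΔZ = (0.399421)(0.336438)(412) + (0.399421)(-0.941706)(-626) + (-0.916768)(534) = -198.73 m.

ΔU = -198.7 m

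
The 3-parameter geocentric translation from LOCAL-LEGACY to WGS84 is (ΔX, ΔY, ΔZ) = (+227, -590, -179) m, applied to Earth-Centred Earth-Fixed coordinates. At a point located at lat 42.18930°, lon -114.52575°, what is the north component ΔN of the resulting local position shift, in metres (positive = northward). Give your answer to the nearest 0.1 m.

ΔN = -429.8 m

The local north axis is (−sin φ cos λ, −sin φ sin λ, cos φ), giving ΔN = 63.282 − 360.483 − 132.626 = -429.83 m.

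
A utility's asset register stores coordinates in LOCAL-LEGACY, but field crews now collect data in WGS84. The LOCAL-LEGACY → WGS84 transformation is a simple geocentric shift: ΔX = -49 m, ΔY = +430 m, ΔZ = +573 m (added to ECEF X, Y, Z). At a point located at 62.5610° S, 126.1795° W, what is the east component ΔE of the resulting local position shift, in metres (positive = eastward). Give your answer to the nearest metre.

ΔE = -293 m

At φ = -62.5610°, λ = -126.1795°: sin φ = -0.887502, cos φ = 0.460804, sin λ = -0.807172, cos λ = -0.590317.
ΔE = −sin λ·ΔX + cos λ·ΔY = −(-0.807172)·(-49) + (-0.590317)·(430) = -293.39 m.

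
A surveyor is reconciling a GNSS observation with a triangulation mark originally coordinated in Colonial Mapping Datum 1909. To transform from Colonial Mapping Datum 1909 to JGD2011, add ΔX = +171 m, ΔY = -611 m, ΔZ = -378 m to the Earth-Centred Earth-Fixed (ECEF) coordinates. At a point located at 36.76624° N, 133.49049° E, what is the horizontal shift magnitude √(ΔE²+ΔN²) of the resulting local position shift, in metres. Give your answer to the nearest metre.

At φ = 36.76624°, λ = 133.49049°: sin φ = 0.598552, cos φ = 0.801084, sin λ = 0.725489, cos λ = -0.688234.
ΔE = −sin λ·ΔX + cos λ·ΔY = −(0.725489)·(171) + (-0.688234)·(-611) = 296.45 m.
ΔN = −sin φ cos λ·ΔX − sin φ sin λ·ΔY + cos φ·ΔZ = −(0.598552)(-0.688234)(171) − (0.598552)(0.725489)(-611) + (0.801084)(-378) = 32.95 m.
Horizontal magnitude = √(ΔE² + ΔN²) = √(296.45² + 32.95²) = 298.28 m.

298 m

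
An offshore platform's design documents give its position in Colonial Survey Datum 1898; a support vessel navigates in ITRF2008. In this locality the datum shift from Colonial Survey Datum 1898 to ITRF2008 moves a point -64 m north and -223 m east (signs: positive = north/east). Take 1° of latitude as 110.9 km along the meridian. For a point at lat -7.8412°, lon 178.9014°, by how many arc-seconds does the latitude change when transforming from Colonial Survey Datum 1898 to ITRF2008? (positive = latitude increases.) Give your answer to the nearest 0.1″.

1° of latitude = 110.9 km, so Δφ = -64.0 / 110900 = -0.0005771° = -2.078″.

Δφ = -2.1″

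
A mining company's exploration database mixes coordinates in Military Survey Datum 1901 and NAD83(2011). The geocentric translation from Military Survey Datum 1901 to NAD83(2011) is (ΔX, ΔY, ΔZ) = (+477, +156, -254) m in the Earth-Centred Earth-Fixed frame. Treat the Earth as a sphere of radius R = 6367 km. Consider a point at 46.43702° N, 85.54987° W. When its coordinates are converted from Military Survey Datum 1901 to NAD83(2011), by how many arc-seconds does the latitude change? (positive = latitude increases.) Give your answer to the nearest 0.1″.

sin φ = 0.724617, cos φ = 0.689151, sin λ = -0.996985, cos λ = 0.077591.
North component: ΔN = −sin φ cos λ·ΔX − sin φ sin λ·ΔY + cos φ·ΔZ = −(0.724617)(0.077591)(477) − (0.724617)(-0.996985)(156) + (0.689151)(-254) = -89.16 m.
1° of latitude spans πR/180 = 111125 m, so Δφ = -89.16 / 111125 × 3600 = -2.889″.

Δφ = -2.9″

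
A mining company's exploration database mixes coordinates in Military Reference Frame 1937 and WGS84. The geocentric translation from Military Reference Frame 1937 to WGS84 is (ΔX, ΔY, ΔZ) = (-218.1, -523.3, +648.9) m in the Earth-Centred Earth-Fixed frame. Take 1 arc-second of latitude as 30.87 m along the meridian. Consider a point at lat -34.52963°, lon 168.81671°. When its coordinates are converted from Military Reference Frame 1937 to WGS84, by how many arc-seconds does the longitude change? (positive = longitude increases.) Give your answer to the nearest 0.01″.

Δλ = 21.85″

sin φ = -0.566832, cos φ = 0.823833, sin λ = 0.193948, cos λ = -0.981012.
East component: ΔE = −sin λ·ΔX + cos λ·ΔY = −(0.193948)(-218.1) + (-0.981012)(-523.3) = 555.66 m.
1° of latitude spans 3600 × 30.87 = 111132 m; at latitude φ, 1° of longitude spans that × cos φ = 91554.2 m, so Δλ = 555.66 / 91554.2 × 3600 = 21.849″.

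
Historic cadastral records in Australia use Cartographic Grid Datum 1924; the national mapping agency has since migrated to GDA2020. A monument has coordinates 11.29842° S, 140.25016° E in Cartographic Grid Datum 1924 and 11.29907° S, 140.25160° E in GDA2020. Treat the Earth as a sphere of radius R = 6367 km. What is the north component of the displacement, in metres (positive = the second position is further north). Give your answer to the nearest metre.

ΔN = -72 m

Δφ = -11.29907° − -11.29842° = -0.00065°; Δλ = 140.25160° − 140.25016° = +0.00144°.
1° along a meridian = πR/180 = 111125 m.
ΔN = Δφ × 111125 = -72.2 m; ΔE = Δλ × 111125 × cos(-11.29842°) = +0.00144 × 111125 × 0.980620 = 156.9 m.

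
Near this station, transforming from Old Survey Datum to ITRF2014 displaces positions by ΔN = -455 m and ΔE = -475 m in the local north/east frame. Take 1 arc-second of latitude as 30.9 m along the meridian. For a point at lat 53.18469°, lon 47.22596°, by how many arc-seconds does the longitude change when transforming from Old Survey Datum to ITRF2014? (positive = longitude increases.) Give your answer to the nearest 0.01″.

Δλ = -25.65″

At latitude 53.18469°, cos φ = 0.599238.
1″ of longitude at this latitude = 30.90 × cos φ = 18.5164 m, so Δλ = -475.0 / 18.5164 = -25.653″.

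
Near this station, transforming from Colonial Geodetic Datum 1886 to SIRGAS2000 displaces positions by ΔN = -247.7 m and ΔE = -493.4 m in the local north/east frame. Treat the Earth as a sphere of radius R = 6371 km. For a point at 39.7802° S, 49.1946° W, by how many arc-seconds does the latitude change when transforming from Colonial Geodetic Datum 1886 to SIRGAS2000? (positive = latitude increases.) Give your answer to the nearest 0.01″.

Δφ = -8.02″

On a sphere of radius R, 1 rad of latitude = R, so Δφ = ΔN / R = -247.7 / 6371000 = -3.8879e-05 rad = -8.019″.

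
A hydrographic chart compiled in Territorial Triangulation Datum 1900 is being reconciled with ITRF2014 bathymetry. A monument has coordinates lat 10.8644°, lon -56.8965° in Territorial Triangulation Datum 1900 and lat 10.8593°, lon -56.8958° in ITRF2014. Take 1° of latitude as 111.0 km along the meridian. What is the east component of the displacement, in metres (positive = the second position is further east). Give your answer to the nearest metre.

Δφ = 10.8593° − 10.8644° = -0.0051°; Δλ = -56.8958° − -56.8965° = +0.0007°.
ΔN = Δφ × 111000 = -566.1 m; ΔE = Δλ × 111000 × cos(10.8644°) = +0.0007 × 111000 × 0.982076 = 76.3 m.

ΔE = 76 m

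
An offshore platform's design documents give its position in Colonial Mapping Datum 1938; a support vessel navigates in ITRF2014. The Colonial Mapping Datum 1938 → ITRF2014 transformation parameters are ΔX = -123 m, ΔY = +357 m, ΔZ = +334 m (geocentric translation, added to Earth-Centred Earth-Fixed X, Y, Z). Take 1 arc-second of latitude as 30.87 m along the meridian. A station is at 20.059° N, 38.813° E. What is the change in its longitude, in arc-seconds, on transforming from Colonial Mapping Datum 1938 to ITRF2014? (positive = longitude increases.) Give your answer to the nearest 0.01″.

Δλ = 12.25″

sin φ = 0.342988, cos φ = 0.939340, sin λ = 0.626781, cos λ = 0.779196.
East component: ΔE = −sin λ·ΔX + cos λ·ΔY = −(0.626781)(-123) + (0.779196)(357) = 355.27 m.
1° of latitude spans 3600 × 30.87 = 111132 m; at latitude φ, 1° of longitude spans that × cos φ = 104390.7 m, so Δλ = 355.27 / 104390.7 × 3600 = 12.252″.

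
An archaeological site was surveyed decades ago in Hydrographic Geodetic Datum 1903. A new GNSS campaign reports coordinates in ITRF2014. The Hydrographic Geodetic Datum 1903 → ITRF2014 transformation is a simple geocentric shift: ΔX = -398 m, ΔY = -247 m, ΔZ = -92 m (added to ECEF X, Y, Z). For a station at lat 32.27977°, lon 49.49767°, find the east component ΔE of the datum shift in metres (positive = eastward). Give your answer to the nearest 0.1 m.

ΔE = 142.2 m

The local east axis at (φ, λ) is (−sin λ, cos λ, 0), so ΔE = −sin(49.49767°)·(-398) + cos(49.49767°)·(-247) = 142.21 m.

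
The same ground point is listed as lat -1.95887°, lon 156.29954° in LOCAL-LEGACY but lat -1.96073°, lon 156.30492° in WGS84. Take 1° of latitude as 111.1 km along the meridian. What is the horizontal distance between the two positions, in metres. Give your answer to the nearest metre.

632 m

Δφ = -1.96073° − -1.95887° = -0.00186°; Δλ = 156.30492° − 156.29954° = +0.00538°.
ΔN = Δφ × 111100 = -206.6 m; ΔE = Δλ × 111100 × cos(-1.95887°) = +0.00538 × 111100 × 0.999416 = 597.4 m.
Distance = √(ΔE² + ΔN²) = √(597.4² + (-206.6)²) = 632.1 m.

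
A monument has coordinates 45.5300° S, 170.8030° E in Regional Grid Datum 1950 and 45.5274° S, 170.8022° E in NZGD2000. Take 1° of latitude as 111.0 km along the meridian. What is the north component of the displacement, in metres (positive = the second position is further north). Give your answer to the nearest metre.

ΔN = 289 m

Δφ = -45.5274° − -45.5300° = +0.0026°; Δλ = 170.8022° − 170.8030° = -0.0008°.
ΔN = Δφ × 111000 = 288.6 m; ΔE = Δλ × 111000 × cos(-45.5300°) = -0.0008 × 111000 × 0.700536 = -62.2 m.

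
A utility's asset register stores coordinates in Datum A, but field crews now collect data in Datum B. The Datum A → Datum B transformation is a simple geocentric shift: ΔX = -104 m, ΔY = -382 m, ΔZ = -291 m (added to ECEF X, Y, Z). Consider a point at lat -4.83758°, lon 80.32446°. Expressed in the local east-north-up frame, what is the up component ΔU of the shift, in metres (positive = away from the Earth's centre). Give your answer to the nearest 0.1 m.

ΔU = -368.1 m

The local up (radial) axis is (cos φ cos λ, cos φ sin λ, sin φ), giving ΔU = -17.417 − 375.225 + 24.540 = -368.10 m.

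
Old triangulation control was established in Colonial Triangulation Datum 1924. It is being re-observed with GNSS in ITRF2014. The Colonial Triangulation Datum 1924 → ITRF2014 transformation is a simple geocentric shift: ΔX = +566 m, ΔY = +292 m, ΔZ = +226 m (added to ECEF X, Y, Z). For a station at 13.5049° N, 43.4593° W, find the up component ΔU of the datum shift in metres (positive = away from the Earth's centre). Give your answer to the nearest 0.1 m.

ΔU = 257.0 m

At φ = 13.5049°, λ = -43.4593°: sin φ = 0.233529, cos φ = 0.972350, sin λ = -0.687839, cos λ = 0.725863.
ΔU = cos φ cos λ·ΔX + cos φ sin λ·ΔY + sin φ·ΔZ = (0.972350)(0.725863)(566) + (0.972350)(-0.687839)(292) + (0.233529)(226) = 256.96 m.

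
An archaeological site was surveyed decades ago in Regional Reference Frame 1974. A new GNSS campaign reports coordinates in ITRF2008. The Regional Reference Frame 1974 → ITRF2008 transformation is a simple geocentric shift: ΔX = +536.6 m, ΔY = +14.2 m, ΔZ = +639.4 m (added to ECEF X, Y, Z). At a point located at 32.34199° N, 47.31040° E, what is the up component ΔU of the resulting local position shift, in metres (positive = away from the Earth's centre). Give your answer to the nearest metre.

ΔU = 658 m

The local up (radial) axis is (cos φ cos λ, cos φ sin λ, sin φ), giving ΔU = 307.388 + 8.818 + 342.061 = 658.27 m.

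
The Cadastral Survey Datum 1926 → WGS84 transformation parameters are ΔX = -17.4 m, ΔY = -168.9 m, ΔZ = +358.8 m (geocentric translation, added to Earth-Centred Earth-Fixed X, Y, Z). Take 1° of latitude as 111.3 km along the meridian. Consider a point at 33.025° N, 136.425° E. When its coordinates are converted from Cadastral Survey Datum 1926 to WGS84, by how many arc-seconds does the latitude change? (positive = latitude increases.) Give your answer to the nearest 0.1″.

sin φ = 0.545005, cos φ = 0.838433, sin λ = 0.689303, cos λ = -0.724473.
North component: ΔN = −sin φ cos λ·ΔX − sin φ sin λ·ΔY + cos φ·ΔZ = −(0.545005)(-0.724473)(-17.4) − (0.545005)(0.689303)(-168.9) + (0.838433)(358.8) = 357.41 m.
1° of latitude spans 111300 m, so Δφ = 357.41 / 111300 × 3600 = 11.560″.

Δφ = 11.6″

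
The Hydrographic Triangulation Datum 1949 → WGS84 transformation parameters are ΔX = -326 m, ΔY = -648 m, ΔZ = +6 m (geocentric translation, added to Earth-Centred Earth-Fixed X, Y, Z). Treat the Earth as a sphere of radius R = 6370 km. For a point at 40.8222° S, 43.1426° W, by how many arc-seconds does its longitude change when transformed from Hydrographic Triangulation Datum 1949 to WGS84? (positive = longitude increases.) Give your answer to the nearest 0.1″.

sin φ = -0.653714, cos φ = 0.756742, sin λ = -0.683816, cos λ = 0.729654.
East component: ΔE = −sin λ·ΔX + cos λ·ΔY = −(-0.683816)(-326) + (0.729654)(-648) = -695.74 m.
1° of latitude spans πR/180 = 111177 m; at latitude φ, 1° of longitude spans that × cos φ = 84132.6 m, so Δλ = -695.74 / 84132.6 × 3600 = -29.770″.

Δλ = -29.8″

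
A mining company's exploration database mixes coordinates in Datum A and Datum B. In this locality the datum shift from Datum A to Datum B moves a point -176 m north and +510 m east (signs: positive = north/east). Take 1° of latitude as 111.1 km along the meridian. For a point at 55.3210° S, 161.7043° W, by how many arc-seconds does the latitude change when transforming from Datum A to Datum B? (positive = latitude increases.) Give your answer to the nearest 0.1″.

Δφ = -5.7″

1° of latitude = 111.1 km, so Δφ = -176.0 / 111100 = -0.0015842° = -5.703″.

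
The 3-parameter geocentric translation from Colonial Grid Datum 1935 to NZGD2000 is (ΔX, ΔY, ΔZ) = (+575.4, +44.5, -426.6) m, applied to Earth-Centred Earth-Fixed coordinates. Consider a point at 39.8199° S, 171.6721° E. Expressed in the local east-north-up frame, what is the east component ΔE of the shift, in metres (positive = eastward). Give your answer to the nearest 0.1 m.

ΔE = -127.4 m

At φ = -39.8199°, λ = 171.6721°: sin φ = -0.640377, cos φ = 0.768061, sin λ = 0.144838, cos λ = -0.989455.
ΔE = −sin λ·ΔX + cos λ·ΔY = −(0.144838)·(575.4) + (-0.989455)·(44.5) = -127.37 m.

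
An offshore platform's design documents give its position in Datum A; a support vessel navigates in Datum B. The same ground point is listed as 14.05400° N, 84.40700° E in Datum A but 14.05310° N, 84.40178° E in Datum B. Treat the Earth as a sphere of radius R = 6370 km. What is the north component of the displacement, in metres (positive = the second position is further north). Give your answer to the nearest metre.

ΔN = -100 m

Δφ = 14.05310° − 14.05400° = -0.00090°; Δλ = 84.40178° − 84.40700° = -0.00522°.
1° along a meridian = πR/180 = 111177 m.
ΔN = Δφ × 111177 = -100.1 m; ΔE = Δλ × 111177 × cos(14.05400°) = -0.00522 × 111177 × 0.970067 = -563.0 m.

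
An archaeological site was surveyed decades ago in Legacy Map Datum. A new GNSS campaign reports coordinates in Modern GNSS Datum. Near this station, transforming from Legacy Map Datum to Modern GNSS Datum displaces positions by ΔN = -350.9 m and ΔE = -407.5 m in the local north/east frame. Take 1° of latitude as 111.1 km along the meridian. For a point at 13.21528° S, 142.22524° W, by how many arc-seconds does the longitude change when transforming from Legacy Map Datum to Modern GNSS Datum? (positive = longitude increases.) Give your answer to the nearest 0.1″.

Δλ = -13.6″

At latitude -13.21528°, cos φ = 0.973518.
1° of longitude at this latitude = 111.1 × cos φ = 108.16 km, so Δλ = -407.5 / 108157.8 = -0.0037676° = -13.564″.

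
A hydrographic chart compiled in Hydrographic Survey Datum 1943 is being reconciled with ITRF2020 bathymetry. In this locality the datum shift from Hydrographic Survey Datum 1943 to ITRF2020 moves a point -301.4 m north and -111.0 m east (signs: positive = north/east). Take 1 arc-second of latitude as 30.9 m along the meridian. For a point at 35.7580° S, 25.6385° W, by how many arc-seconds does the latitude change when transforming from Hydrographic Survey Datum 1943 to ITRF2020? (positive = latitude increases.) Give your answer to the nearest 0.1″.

Δφ = -9.8″

1″ of latitude = 30.90 m, so Δφ = -301.4 / 30.90 = -9.754″.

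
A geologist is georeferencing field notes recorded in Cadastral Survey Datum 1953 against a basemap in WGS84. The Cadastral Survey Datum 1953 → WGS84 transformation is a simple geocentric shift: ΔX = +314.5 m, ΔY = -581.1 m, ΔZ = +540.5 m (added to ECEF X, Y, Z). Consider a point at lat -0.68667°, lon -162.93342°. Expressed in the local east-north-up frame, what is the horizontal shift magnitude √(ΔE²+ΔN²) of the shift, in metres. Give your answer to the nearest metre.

843 m

The local east axis at (φ, λ) is (−sin λ, cos λ, 0), so ΔE = −sin(-162.93342°)·314.5 + cos(-162.93342°)·(-581.1) = 647.81 m.
The local north axis is (−sin φ cos λ, −sin φ sin λ, cos φ), giving ΔN = -3.603 + 2.044 + 540.461 = 538.90 m.
Horizontal magnitude = √(ΔE² + ΔN²) = √(647.81² + 538.90²) = 842.66 m.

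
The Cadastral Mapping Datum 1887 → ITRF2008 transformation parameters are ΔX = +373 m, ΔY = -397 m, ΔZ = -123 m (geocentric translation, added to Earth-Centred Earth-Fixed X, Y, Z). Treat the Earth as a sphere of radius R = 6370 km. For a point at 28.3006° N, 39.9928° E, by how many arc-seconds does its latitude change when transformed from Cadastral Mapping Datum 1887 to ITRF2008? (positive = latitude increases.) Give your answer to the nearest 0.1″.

Δφ = -4.0″

sin φ = 0.474097, cos φ = 0.880472, sin λ = 0.642691, cos λ = 0.766125.
North component: ΔN = −sin φ cos λ·ΔX − sin φ sin λ·ΔY + cos φ·ΔZ = −(0.474097)(0.766125)(373) − (0.474097)(0.642691)(-397) + (0.880472)(-123) = -122.81 m.
1° of latitude spans πR/180 = 111177 m, so Δφ = -122.81 / 111177 × 3600 = -3.977″.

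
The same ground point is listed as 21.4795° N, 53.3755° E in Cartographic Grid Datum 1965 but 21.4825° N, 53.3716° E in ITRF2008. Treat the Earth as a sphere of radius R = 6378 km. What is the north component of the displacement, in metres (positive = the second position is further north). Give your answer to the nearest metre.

Δφ = 21.4825° − 21.4795° = +0.0030°; Δλ = 53.3716° − 53.3755° = -0.0039°.
1° along a meridian = πR/180 = 111317 m.
ΔN = Δφ × 111317 = 334.0 m; ΔE = Δλ × 111317 × cos(21.4795°) = -0.0039 × 111317 × 0.930549 = -404.0 m.

ΔN = 334 m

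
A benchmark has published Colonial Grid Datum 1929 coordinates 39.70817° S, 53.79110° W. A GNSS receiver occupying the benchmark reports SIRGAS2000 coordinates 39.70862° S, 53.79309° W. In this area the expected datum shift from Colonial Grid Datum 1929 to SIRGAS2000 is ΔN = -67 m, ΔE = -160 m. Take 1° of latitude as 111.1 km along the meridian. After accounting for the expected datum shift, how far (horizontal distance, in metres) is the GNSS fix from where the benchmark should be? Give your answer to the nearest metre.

Observed coordinate differences: Δφ = -0.00045°, Δλ = -0.00199°.
Converting to metres (1° lat = 111100 m, cos φ = 0.769308): observed ΔN = -50.0 m, observed ΔE = -170.1 m.
Subtracting the expected shift leaves a residual of -50.0 − (-67) = 17.0 m north and -170.1 − (-160) = -10.1 m east.
Residual distance = √(17.0² + (-10.1)²) = 19.8 m.

20 m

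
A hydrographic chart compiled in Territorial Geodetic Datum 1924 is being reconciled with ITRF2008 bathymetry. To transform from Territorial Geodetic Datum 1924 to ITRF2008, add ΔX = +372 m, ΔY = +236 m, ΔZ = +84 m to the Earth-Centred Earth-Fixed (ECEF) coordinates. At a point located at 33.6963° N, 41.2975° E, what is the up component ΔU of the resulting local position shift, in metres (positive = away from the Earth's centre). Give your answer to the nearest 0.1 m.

ΔU = 408.7 m

The local up (radial) axis is (cos φ cos λ, cos φ sin λ, sin φ), giving ΔU = 232.525 + 129.585 + 46.602 = 408.71 m.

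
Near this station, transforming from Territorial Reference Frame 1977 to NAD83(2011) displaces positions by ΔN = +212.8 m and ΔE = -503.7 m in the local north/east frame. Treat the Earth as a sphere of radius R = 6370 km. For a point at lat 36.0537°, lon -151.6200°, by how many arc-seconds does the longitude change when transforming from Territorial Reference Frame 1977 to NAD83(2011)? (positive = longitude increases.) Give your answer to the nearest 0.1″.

At latitude 36.0537°, cos φ = 0.808466.
One radian of longitude at latitude φ spans R cos φ, so Δλ = ΔE / (R cos φ) = -503.7 / (6370000 × 0.808466) = -9.7807e-05 rad = -20.174″.

Δλ = -20.2″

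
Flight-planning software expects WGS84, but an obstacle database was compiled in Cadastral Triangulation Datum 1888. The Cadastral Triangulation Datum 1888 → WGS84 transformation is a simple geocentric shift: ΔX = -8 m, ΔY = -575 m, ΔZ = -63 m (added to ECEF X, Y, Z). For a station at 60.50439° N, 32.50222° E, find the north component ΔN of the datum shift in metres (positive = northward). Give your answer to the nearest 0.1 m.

ΔN = 243.8 m

At φ = 60.50439°, λ = 32.50222°: sin φ = 0.870393, cos φ = 0.492357, sin λ = 0.537332, cos λ = 0.843371.
ΔN = −sin φ cos λ·ΔX − sin φ sin λ·ΔY + cos φ·ΔZ = −(0.870393)(0.843371)(-8) − (0.870393)(0.537332)(-575) + (0.492357)(-63) = 243.78 m.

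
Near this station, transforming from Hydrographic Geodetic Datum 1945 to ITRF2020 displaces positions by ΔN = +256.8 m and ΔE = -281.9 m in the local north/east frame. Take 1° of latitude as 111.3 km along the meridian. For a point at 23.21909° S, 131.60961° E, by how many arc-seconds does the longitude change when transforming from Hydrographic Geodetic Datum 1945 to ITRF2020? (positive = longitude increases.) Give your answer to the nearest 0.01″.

At latitude -23.21909°, cos φ = 0.919004.
1° of longitude at this latitude = 111.3 × cos φ = 102.29 km, so Δλ = -281.9 / 102285.1 = -0.0027560° = -9.922″.

Δλ = -9.92″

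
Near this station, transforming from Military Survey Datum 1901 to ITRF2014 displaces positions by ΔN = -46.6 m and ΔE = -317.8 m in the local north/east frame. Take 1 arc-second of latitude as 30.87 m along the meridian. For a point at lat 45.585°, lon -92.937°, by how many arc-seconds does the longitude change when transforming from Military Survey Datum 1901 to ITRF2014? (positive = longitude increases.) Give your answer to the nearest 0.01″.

Δλ = -14.71″

At latitude 45.585°, cos φ = 0.699850.
1″ of longitude at this latitude = 30.87 × cos φ = 21.6044 m, so Δλ = -317.8 / 21.6044 = -14.710″.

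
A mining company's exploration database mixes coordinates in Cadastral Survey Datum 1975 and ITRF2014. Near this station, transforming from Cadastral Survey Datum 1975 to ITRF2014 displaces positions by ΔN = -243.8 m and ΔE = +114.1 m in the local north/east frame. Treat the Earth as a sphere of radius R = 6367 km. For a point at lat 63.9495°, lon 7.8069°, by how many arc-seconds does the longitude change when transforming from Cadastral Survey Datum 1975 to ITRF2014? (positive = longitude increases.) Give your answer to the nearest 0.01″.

At latitude 63.9495°, cos φ = 0.439163.
One radian of longitude at latitude φ spans R cos φ, so Δλ = ΔE / (R cos φ) = 114.1 / (6367000 × 0.439163) = 4.0806e-05 rad = 8.417″.

Δλ = 8.42″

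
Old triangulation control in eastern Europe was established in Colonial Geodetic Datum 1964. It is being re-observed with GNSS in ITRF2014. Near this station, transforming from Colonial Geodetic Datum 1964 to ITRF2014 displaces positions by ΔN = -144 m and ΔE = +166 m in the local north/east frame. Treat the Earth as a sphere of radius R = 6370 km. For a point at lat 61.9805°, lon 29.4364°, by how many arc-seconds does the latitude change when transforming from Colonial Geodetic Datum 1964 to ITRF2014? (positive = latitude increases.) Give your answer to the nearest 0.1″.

Δφ = -4.7″

On a sphere of radius R, 1 rad of latitude = R, so Δφ = ΔN / R = -144.0 / 6370000 = -2.2606e-05 rad = -4.663″.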